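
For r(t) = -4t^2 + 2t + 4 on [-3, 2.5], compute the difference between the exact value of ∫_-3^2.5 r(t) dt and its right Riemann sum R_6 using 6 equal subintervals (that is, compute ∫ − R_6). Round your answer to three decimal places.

Exact integral: ∫_-3^2.5 r(t) dt ≈ -37.58333.
R_6 ≈ -30.58102.
Error ≈ -37.58333 − (-30.58102) ≈ -7.002.

-7.002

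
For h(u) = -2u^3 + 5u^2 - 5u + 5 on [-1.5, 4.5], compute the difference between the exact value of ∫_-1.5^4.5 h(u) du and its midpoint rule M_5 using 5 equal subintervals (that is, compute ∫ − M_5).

Exact integral: ∫_-1.5^4.5 h(u) du = -60.
M_5 = -57.12.
Error = -60 − (-57.12) = -2.88.

-2.88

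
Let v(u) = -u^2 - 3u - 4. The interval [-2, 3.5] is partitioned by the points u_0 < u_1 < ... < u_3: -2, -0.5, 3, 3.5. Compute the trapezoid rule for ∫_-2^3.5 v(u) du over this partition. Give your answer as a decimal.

-59.0625

Subinterval widths: 1.5, 3.5, 0.5.
v(-2) = -2, v(-0.5) = -2.75, v(3) = -22, v(3.5) = -26.75.
On each subinterval the trapezoid contributes (Δu_i/2)·[v(u_{i-1}) + v(u_i)].
Sum = -59.0625.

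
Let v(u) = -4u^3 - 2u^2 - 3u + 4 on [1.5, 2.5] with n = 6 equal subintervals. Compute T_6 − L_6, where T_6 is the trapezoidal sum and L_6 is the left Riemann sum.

-5

T_6 ≈ -44.287037.
L_6 ≈ -39.287037.
T_6 − L_6 = -5.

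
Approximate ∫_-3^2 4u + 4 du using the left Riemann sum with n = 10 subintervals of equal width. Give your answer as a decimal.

Δu = (2 − (-3))/10 = 0.5.
Left endpoints: -3, -2.5, -2, -1.5, -1, -0.5, 0, 0.5, 1, 1.5.
f(-3) = -8, f(-2.5) = -6, f(-2) = -4, f(-1.5) = -2, f(-1) = 0, f(-0.5) = 2, f(0) = 4, f(0.5) = 6, f(1) = 8, f(1.5) = 10.
Sum = Δu · [f(-3) + f(-2.5) + f(-2) + ...].
Sum = 5.

5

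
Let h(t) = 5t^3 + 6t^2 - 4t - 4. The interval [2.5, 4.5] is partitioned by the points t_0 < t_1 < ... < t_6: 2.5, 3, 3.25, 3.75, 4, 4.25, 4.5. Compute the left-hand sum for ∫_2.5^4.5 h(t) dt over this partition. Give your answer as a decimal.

Subinterval widths: 0.5, 0.25, 0.5, 0.25, 0.25, 0.25.
Left endpoints: 2.5, 3, 3.25, 3.75, 4, 4.25.
h(2.5) = 101.625, h(3) = 173, h(3.25) = 218.015625, h(3.75) = 329.046875, h(4) = 396, h(4.25) = 471.203125.
Sum = Σ Δt_i · h(t_i).
Sum = 502.1328125.

502.1328125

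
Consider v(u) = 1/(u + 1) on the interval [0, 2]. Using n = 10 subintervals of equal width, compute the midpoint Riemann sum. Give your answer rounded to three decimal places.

1.097

Δu = (2 − 0)/10 = 0.2.
Midpoints: 0.1, 0.3, 0.5, 0.7, 0.9, 1.1, 1.3, 1.5, 1.7, 1.9.
v(0.1) = 10/11, v(0.3) = 10/13, v(0.5) = 2/3, v(0.7) = 10/17, v(0.9) = 10/19, v(1.1) = 10/21, v(1.3) = 10/23, v(1.5) = 0.4, v(1.7) = 10/27, v(1.9) = 10/29.
Sum = Δu · [v(0.1) + v(0.3) + v(0.5) + ...].
Sum ≈ 1.097.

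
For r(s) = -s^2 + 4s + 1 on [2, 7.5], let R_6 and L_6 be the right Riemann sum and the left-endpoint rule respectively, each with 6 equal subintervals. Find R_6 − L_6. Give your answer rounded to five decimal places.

R_6 ≈ -42.5931713.
L_6 ≈ -14.8640046.
R_6 − L_6 ≈ -27.72917.

-27.72917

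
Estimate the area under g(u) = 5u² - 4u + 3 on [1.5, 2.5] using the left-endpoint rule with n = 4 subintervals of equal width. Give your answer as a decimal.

13.46875

Δu = (2.5 − 1.5)/4 = 0.25.
Left endpoints: 1.5, 1.75, 2, 2.25.
g(1.5) = 8.25, g(1.75) = 11.3125, g(2) = 15, g(2.25) = 19.3125.
Sum = Δu · [g(1.5) + g(1.75) + g(2) + g(2.25)].
Sum = 13.46875.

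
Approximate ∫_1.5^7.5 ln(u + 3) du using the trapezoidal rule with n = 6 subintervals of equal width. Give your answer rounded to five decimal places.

Δu = (7.5 − 1.5)/6 = 1.
f(1.5) ≈ 1.50408, f(2.5) ≈ 1.70475, f(3.5) ≈ 1.87180, f(4.5) ≈ 2.01490, f(5.5) ≈ 2.14007, f(6.5) ≈ 2.25129, f(7.5) ≈ 2.35138.
T_6 = (Δu/2)·[f(u_0) + 2f(u_1) + ... + 2f(u_{5}) + f(u_6)].
Sum ≈ 11.91054.

11.91054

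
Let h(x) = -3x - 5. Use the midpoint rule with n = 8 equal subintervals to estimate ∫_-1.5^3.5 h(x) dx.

Δx = (3.5 − (-1.5))/8 = 0.625.
Midpoints: -1.1875, -0.5625, 0.0625, 0.6875, 1.3125, 1.9375, 2.5625, 3.1875.
h(-1.1875) = -1.4375, h(-0.5625) = -3.3125, h(0.0625) = -5.1875, h(0.6875) = -7.0625, h(1.3125) = -8.9375, h(1.9375) = -10.8125, h(2.5625) = -12.6875, h(3.1875) = -14.5625.
Sum = Δx · [h(-1.1875) + h(-0.5625) + h(0.0625) + ...].
Sum = -40.

-40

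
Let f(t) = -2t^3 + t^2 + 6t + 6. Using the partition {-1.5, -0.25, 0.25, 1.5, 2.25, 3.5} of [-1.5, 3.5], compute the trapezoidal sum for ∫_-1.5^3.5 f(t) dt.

Subinterval widths: 1.25, 0.5, 1.25, 0.75, 1.25.
f(-1.5) = 6, f(-0.25) = 4.59375, f(0.25) = 7.53125, f(1.5) = 10.5, f(2.25) = 1.78125, f(3.5) = -46.5.
On each subinterval the trapezoid contributes (Δt_i/2)·[f(t_{i-1}) + f(t_i)].
Sum = -2.421875.

-2.421875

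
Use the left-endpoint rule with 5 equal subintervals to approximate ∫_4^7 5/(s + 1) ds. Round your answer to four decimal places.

2.4662

Δs = (7 − 4)/5 = 0.6.
Left endpoints: 4, 4.6, 5.2, 5.8, 6.4.
f(4) = 1, f(4.6) = 25/28, f(5.2) = 25/31, f(5.8) = 25/34, f(6.4) = 25/37.
Sum = Δs · [f(4) + f(4.6) + f(5.2) + f(5.8) + f(6.4)].
Sum ≈ 2.4662.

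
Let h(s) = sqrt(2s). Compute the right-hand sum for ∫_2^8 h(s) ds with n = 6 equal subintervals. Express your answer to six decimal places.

Δs = (8 − 2)/6 = 1.
Right endpoints: 3, 4, 5, 6, 7, 8.
h(3) ≈ 2.449490, h(4) ≈ 2.828427, h(5) ≈ 3.162278, h(6) ≈ 3.464102, h(7) ≈ 3.741657, h(8) ≈ 4.000000.
Sum = Δs · [h(3) + h(4) + h(5) + ...].
Sum ≈ 19.645954.

19.645954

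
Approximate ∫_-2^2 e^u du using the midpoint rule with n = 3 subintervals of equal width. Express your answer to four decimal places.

6.7430

Δu = (2 − (-2))/3 = 4/3.
Midpoints: -4/3, 0, 4/3.
f(-4/3) ≈ 0.2636, f(0) ≈ 1.0000, f(4/3) ≈ 3.7937.
Sum = Δu · [f(-4/3) + f(0) + f(4/3)].
Sum ≈ 6.7430.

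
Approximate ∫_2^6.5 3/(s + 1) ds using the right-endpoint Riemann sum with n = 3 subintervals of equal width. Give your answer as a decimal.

2.35

Δs = (6.5 − 2)/3 = 1.5.
Right endpoints: 3.5, 5, 6.5.
f(3.5) = 2/3, f(5) = 0.5, f(6.5) = 0.4.
Sum = Δs · [f(3.5) + f(5) + f(6.5)].
Sum = 2.35.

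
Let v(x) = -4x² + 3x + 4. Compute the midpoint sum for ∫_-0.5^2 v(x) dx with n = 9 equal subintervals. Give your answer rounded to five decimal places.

4.85597

Δx = (2 − (-0.5))/9 = 5/18.
Midpoints: -13/36, -1/12, 7/36, 17/36, 0.75, 37/36, 47/36, 19/12, 67/36.
v(-13/36) = 194/81, v(-1/12) = 67/18, v(7/36) = 359/81, v(17/36) = 733/162, v(0.75) = 4, v(37/36) = 463/162, v(47/36) = 89/81, v(19/12) = -23/18, v(67/36) = -346/81.
Sum = Δx · [v(-13/36) + v(-1/12) + v(7/36) + ...].
Sum ≈ 4.85597.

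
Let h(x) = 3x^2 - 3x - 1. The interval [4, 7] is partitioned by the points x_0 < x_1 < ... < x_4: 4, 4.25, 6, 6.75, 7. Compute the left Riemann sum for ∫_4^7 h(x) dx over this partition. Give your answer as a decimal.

Subinterval widths: 0.25, 1.75, 0.75, 0.25.
Left endpoints: 4, 4.25, 6, 6.75.
h(4) = 35, h(4.25) = 40.4375, h(6) = 89, h(6.75) = 115.4375.
Sum = Σ Δx_i · h(x_i).
Sum = 175.125.

175.125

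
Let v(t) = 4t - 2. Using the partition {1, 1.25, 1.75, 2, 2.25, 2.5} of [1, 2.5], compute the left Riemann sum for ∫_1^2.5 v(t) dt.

6.5

Subinterval widths: 0.25, 0.5, 0.25, 0.25, 0.25.
Left endpoints: 1, 1.25, 1.75, 2, 2.25.
v(1) = 2, v(1.25) = 3, v(1.75) = 5, v(2) = 6, v(2.25) = 7.
Sum = Σ Δt_i · v(t_i).
Sum = 6.5.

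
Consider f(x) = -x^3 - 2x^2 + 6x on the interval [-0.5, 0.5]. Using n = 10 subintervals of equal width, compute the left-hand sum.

Δx = (0.5 − (-0.5))/10 = 0.1.
Left endpoints: -0.5, -0.4, -0.3, -0.2, -0.1, 0, 0.1, 0.2, 0.3, 0.4.
f(-0.5) = -3.375, f(-0.4) = -2.656, f(-0.3) = -1.953, f(-0.2) = -1.272, f(-0.1) = -0.619, f(0) = 0, f(0.1) = 0.579, f(0.2) = 1.112, f(0.3) = 1.593, f(0.4) = 2.016.
Sum = Δx · [f(-0.5) + f(-0.4) + f(-0.3) + ...].
Sum = -0.4575.

-0.4575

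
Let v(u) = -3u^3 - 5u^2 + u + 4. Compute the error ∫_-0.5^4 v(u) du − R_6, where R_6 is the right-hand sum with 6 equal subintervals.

Exact integral: ∫_-0.5^4 v(u) du = -272.953125.
R_6 = -381.69140625.
Error = -272.953125 − (-381.69140625) = 108.73828125.

108.73828125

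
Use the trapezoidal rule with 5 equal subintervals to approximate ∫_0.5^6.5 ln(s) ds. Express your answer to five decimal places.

6.31603

Δs = (6.5 − 0.5)/5 = 1.2.
f(0.5) ≈ -0.69315, f(1.7) ≈ 0.53063, f(2.9) ≈ 1.06471, f(4.1) ≈ 1.41099, f(5.3) ≈ 1.66771, f(6.5) ≈ 1.87180.
T_5 = (Δs/2)·[f(s_0) + 2f(s_1) + ... + 2f(s_{4}) + f(s_5)].
Sum ≈ 6.31603.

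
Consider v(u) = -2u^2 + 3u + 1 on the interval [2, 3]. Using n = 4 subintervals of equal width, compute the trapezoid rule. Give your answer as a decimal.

Δu = (3 − 2)/4 = 0.25.
v(2) = -1, v(2.25) = -2.375, v(2.5) = -4, v(2.75) = -5.875, v(3) = -8.
T_4 = (Δu/2)·[v(u_0) + 2v(u_1) + 2v(u_2) + 2v(u_3) + v(u_4)].
Sum = -4.1875.

-4.1875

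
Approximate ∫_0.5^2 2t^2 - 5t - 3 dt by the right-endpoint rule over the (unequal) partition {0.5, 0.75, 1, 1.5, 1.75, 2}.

Subinterval widths: 0.25, 0.25, 0.5, 0.25, 0.25.
Right endpoints: 0.75, 1, 1.5, 1.75, 2.
f(0.75) = -5.625, f(1) = -6, f(1.5) = -6, f(1.75) = -5.625, f(2) = -5.
Sum = Σ Δt_i · f(t_i).
Sum = -8.5625.

-8.5625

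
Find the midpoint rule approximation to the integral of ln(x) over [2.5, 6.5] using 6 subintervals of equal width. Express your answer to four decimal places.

5.8805

Δx = (6.5 − 2.5)/6 = 2/3.
Midpoints: 17/6, 3.5, 25/6, 29/6, 5.5, 37/6.
f(17/6) ≈ 1.0415, f(3.5) ≈ 1.2528, f(25/6) ≈ 1.4271, f(29/6) ≈ 1.5755, f(5.5) ≈ 1.7047, f(37/6) ≈ 1.8192.
Sum = Δx · [f(17/6) + f(3.5) + f(25/6) + ...].
Sum ≈ 5.8805.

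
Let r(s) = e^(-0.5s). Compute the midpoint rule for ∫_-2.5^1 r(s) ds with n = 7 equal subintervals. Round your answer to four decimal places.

Δs = (1 − (-2.5))/7 = 0.5.
Midpoints: -2.25, -1.75, -1.25, -0.75, -0.25, 0.25, 0.75.
r(-2.25) ≈ 3.0802, r(-1.75) ≈ 2.3989, r(-1.25) ≈ 1.8682, r(-0.75) ≈ 1.4550, r(-0.25) ≈ 1.1331, r(0.25) ≈ 0.8825, r(0.75) ≈ 0.6873.
Sum = Δs · [r(-2.25) + r(-1.75) + r(-1.25) + ...].
Sum ≈ 5.7526.

5.7526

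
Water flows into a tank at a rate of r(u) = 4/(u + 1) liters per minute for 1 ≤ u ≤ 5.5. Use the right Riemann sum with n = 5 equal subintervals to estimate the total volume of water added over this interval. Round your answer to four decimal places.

Δu = (5.5 − 1)/5 = 0.9.
Right endpoints: 1.9, 2.8, 3.7, 4.6, 5.5.
r(1.9) = 40/29, r(2.8) = 20/19, r(3.7) = 40/47, r(4.6) = 5/7, r(5.5) = 8/13.
Sum = Δu · [r(1.9) + r(2.8) + r(3.7) + r(4.6) + r(5.5)].
Sum ≈ 4.1514.

4.1514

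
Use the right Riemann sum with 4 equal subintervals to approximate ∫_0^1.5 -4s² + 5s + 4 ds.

Δs = (1.5 − 0)/4 = 0.375.
Right endpoints: 0.375, 0.75, 1.125, 1.5.
f(0.375) = 5.3125, f(0.75) = 5.5, f(1.125) = 4.5625, f(1.5) = 2.5.
Sum = Δs · [f(0.375) + f(0.75) + f(1.125) + f(1.5)].
Sum = 6.703125.

6.703125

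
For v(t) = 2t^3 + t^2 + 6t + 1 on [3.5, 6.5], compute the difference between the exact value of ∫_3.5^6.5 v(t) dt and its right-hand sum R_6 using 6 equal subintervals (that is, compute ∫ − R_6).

-131.75

Exact integral: ∫_3.5^6.5 v(t) dt = 987.75.
R_6 = 1119.5.
Error = 987.75 − 1119.5 = -131.75.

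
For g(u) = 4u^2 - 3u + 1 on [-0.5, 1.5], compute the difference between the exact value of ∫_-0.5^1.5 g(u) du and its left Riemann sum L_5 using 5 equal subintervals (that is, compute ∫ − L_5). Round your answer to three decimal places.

Exact integral: ∫_-0.5^1.5 g(u) du ≈ 3.66667.
L_5 = 3.48.
Error ≈ 3.66667 − 3.48 ≈ 0.187.

0.187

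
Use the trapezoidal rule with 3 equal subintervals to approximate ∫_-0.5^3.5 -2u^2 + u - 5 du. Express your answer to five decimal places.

Δu = (3.5 − (-0.5))/3 = 4/3.
f(-0.5) = -6, f(5/6) = -50/9, f(13/6) = -110/9, f(3.5) = -26.
T_3 = (Δu/2)·[f(u_0) + 2f(u_1) + 2f(u_2) + f(u_3)].
Sum ≈ -45.03704.

-45.03704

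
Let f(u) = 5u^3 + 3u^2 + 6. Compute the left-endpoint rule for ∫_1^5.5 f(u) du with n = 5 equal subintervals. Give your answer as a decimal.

Δu = (5.5 − 1)/5 = 0.9.
Left endpoints: 1, 1.9, 2.8, 3.7, 4.6.
f(1) = 14, f(1.9) = 51.125, f(2.8) = 139.28, f(3.7) = 300.335, f(4.6) = 556.16.
Sum = Δu · [f(1) + f(1.9) + f(2.8) + f(3.7) + f(4.6)].
Sum = 954.81.

954.81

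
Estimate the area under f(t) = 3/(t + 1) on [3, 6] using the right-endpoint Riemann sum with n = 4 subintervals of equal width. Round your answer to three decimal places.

1.564

Δt = (6 − 3)/4 = 0.75.
Right endpoints: 3.75, 4.5, 5.25, 6.
f(3.75) = 12/19, f(4.5) = 6/11, f(5.25) = 0.48, f(6) = 3/7.
Sum = Δt · [f(3.75) + f(4.5) + f(5.25) + f(6)].
Sum ≈ 1.564.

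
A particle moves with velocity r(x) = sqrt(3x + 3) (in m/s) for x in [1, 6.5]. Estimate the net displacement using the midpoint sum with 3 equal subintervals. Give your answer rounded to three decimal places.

Δx = (6.5 − 1)/3 = 11/6.
Midpoints: 23/12, 3.75, 67/12.
r(23/12) ≈ 2.958, r(3.75) ≈ 3.775, r(67/12) ≈ 4.444.
Sum = Δx · [r(23/12) + r(3.75) + r(67/12)].
Sum ≈ 20.491.

20.491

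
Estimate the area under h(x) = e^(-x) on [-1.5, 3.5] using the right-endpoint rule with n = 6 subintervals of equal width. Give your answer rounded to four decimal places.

Δx = (3.5 − (-1.5))/6 = 5/6.
Right endpoints: -2/3, 1/6, 1, 11/6, 8/3, 3.5.
h(-2/3) ≈ 1.9477, h(1/6) ≈ 0.8465, h(1) ≈ 0.3679, h(11/6) ≈ 0.1599, h(8/3) ≈ 0.0695, h(3.5) ≈ 0.0302.
Sum = Δx · [h(-2/3) + h(1/6) + h(1) + ...].
Sum ≈ 2.8514.

2.8514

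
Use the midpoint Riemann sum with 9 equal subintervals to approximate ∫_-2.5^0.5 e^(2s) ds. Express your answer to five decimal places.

Δs = (0.5 − (-2.5))/9 = 1/3.
Midpoints: -7/3, -2, -5/3, -4/3, -1, -2/3, -1/3, 0, 1/3.
f(-7/3) ≈ 0.00940, f(-2) ≈ 0.01832, f(-5/3) ≈ 0.03567, f(-4/3) ≈ 0.06948, f(-1) ≈ 0.13534, f(-2/3) ≈ 0.26360, f(-1/3) ≈ 0.51342, f(0) ≈ 1.00000, f(1/3) ≈ 1.94773.
Sum = Δs · [f(-7/3) + f(-2) + f(-5/3) + ...].
Sum ≈ 1.33099.

1.33099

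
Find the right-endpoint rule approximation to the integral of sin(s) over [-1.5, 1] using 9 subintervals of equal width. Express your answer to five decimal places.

Δs = (1 − (-1.5))/9 = 5/18.
Right endpoints: -11/9, -17/18, -2/3, -7/18, -1/9, 1/6, 4/9, 13/18, 1.
f(-11/9) ≈ -0.93986, f(-17/18) ≈ -0.81017, f(-2/3) ≈ -0.61837, f(-7/18) ≈ -0.37916, f(-1/9) ≈ -0.11088, f(1/6) ≈ 0.16590, f(4/9) ≈ 0.42996, f(13/18) ≈ 0.66105, f(1) ≈ 0.84147.
Sum = Δs · [f(-11/9) + f(-17/18) + f(-2/3) + ...].
Sum ≈ -0.21113.

-0.21113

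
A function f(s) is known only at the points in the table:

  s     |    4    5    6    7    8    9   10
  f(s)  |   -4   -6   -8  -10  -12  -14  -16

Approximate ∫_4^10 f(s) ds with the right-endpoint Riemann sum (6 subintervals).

-66

Δs = 1.
Sum = 1·[(-6) + (-8) + (-10) + (-12) + (-14) + (-16)] = -66.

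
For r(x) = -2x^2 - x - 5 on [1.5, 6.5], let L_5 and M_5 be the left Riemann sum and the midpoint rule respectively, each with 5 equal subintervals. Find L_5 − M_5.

40

L_5 = -185.
M_5 = -225.
L_5 − M_5 = 40.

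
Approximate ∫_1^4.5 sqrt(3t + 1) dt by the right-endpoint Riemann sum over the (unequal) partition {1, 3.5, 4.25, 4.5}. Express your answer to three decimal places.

Subinterval widths: 2.5, 0.75, 0.25.
Right endpoints: 3.5, 4.25, 4.5.
f(3.5) ≈ 3.391, f(4.25) ≈ 3.708, f(4.5) ≈ 3.808.
Sum = Σ Δt_i · f(t_i).
Sum ≈ 12.211.

12.211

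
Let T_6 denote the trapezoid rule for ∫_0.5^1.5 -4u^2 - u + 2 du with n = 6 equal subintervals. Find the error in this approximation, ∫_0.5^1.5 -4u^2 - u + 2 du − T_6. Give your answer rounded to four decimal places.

Exact integral: ∫_0.5^1.5 f(u) du ≈ -3.333333.
T_6 ≈ -3.351852.
Error ≈ -3.333333 − (-3.351852) ≈ 0.0185.

0.0185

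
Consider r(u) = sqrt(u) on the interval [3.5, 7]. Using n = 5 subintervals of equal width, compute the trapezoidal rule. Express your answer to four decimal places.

Δu = (7 − 3.5)/5 = 0.7.
r(3.5) ≈ 1.8708, r(4.2) ≈ 2.0494, r(4.9) ≈ 2.2136, r(5.6) ≈ 2.3664, r(6.3) ≈ 2.5100, r(7) ≈ 2.6458.
T_5 = (Δu/2)·[r(u_0) + 2r(u_1) + ... + 2r(u_{4}) + r(u_5)].
Sum ≈ 7.9784.

7.9784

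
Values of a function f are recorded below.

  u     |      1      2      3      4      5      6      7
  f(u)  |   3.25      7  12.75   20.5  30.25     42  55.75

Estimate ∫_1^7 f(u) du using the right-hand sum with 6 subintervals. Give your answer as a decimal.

168.25

Δu = 1.
Sum = 1·[7 + 12.75 + 20.5 + 30.25 + 42 + 55.75] = 168.25.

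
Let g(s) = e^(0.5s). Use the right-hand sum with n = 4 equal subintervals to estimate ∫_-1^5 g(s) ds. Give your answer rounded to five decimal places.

Δs = (5 − (-1))/4 = 1.5.
Right endpoints: 0.5, 2, 3.5, 5.
g(0.5) ≈ 1.28403, g(2) ≈ 2.71828, g(3.5) ≈ 5.75460, g(5) ≈ 12.18249.
Sum = Δs · [g(0.5) + g(2) + g(3.5) + g(5)].
Sum ≈ 32.90911.

32.90911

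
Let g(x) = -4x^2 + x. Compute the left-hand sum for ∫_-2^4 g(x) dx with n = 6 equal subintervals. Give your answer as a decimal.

Δx = (4 − (-2))/6 = 1.
Left endpoints: -2, -1, 0, 1, 2, 3.
g(-2) = -18, g(-1) = -5, g(0) = 0, g(1) = -3, g(2) = -14, g(3) = -33.
Sum = Δx · [g(-2) + g(-1) + g(0) + ...].
Sum = -73.

-73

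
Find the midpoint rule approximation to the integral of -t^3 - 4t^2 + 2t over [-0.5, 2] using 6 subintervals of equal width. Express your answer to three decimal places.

-10.842

Δt = (2 − (-0.5))/6 = 5/12.
Midpoints: -7/24, 0.125, 13/24, 23/24, 1.375, 43/24.
f(-7/24) = -12425/13824, f(0.125) = 95/512, f(13/24) = -3445/13824, f(23/24) = -36455/13824, f(1.375) = -3795/512, f(43/24) = -207475/13824.
Sum = Δt · [f(-7/24) + f(0.125) + f(13/24) + ...].
Sum ≈ -10.842.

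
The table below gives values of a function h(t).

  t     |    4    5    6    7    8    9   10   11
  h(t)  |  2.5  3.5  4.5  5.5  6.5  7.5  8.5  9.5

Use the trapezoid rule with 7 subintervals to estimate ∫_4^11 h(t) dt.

Δt = 1.
T_7 = (1/2)·[2.5 + 2·3.5 + 2·4.5 + 2·5.5 + 2·6.5 + 2·7.5 + 2·8.5 + 9.5] = 42.

42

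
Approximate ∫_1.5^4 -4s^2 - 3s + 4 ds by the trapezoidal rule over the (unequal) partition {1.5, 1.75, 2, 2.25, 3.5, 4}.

Subinterval widths: 0.25, 0.25, 0.25, 1.25, 0.5.
f(1.5) = -9.5, f(1.75) = -13.5, f(2) = -18, f(2.25) = -23, f(3.5) = -55.5, f(4) = -72.
On each subinterval the trapezoid contributes (Δs_i/2)·[f(s_{i-1}) + f(s_i)].
Sum = -92.875.

-92.875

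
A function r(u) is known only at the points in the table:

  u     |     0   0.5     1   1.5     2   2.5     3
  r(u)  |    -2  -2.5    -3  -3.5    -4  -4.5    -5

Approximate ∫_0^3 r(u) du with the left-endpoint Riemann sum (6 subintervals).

-9.75

Δu = 0.5.
Sum = 0.5·[(-2) + (-2.5) + (-3) + (-3.5) + (-4) + (-4.5)] = -9.75.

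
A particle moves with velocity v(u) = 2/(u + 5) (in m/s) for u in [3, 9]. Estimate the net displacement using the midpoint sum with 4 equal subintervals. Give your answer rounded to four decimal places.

Δu = (9 − 3)/4 = 1.5.
Midpoints: 3.75, 5.25, 6.75, 8.25.
v(3.75) = 8/35, v(5.25) = 8/41, v(6.75) = 8/47, v(8.25) = 8/53.
Sum = Δu · [v(3.75) + v(5.25) + v(6.75) + v(8.25)].
Sum ≈ 1.1173.

1.1173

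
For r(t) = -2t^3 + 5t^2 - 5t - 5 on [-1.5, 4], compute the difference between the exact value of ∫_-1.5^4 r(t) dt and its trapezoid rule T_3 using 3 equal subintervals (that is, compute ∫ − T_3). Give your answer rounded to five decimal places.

Exact integral: ∫_-1.5^4 r(t) dt ≈ -75.0520833.
T_3 ≈ -82.7546296.
Error ≈ -75.0520833 − (-82.7546296) ≈ 7.70255.

7.70255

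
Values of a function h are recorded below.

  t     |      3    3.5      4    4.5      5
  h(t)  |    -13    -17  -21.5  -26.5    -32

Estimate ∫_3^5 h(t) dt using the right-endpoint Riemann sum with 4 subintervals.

-48.5

Δt = 0.5.
Sum = 0.5·[(-17) + (-21.5) + (-26.5) + (-32)] = -48.5.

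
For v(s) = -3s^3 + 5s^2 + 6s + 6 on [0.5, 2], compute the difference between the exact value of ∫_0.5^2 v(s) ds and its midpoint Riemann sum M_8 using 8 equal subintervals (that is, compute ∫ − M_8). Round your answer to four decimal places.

Exact integral: ∫_0.5^2 v(s) ds = 21.421875.
M_8 ≈ 21.449341.
Error ≈ 21.421875 − 21.449341 ≈ -0.0275.

-0.0275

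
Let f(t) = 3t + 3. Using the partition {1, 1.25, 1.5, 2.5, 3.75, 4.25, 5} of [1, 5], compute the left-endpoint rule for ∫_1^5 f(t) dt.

Subinterval widths: 0.25, 0.25, 1, 1.25, 0.5, 0.75.
Left endpoints: 1, 1.25, 1.5, 2.5, 3.75, 4.25.
f(1) = 6, f(1.25) = 6.75, f(1.5) = 7.5, f(2.5) = 10.5, f(3.75) = 14.25, f(4.25) = 15.75.
Sum = Σ Δt_i · f(t_i).
Sum = 42.75.

42.75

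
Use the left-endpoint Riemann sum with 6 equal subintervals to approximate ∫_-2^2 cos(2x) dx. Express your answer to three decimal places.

-0.641

Δx = (2 − (-2))/6 = 2/3.
Left endpoints: -2, -4/3, -2/3, 0, 2/3, 4/3.
f(-2) ≈ -0.654, f(-4/3) ≈ -0.889, f(-2/3) ≈ 0.235, f(0) ≈ 1.000, f(2/3) ≈ 0.235, f(4/3) ≈ -0.889.
Sum = Δx · [f(-2) + f(-4/3) + f(-2/3) + ...].
Sum ≈ -0.641.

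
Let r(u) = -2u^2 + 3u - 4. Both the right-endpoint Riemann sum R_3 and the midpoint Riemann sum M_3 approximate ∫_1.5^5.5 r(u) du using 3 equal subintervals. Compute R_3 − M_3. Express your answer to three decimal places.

R_3 ≈ -114.37037.
M_3 ≈ -81.48148.
R_3 − M_3 ≈ -32.889.

-32.889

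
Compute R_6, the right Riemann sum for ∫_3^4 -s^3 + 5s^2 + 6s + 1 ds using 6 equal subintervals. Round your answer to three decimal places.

40.225

Δs = (4 − 3)/6 = 1/6.
Right endpoints: 19/6, 10/3, 3.5, 11/3, 23/6, 4.
f(19/6) = 8291/216, f(10/3) = 1067/27, f(3.5) = 40.375, f(11/3) = 1105/27, f(23/6) = 8887/216, f(4) = 41.
Sum = Δs · [f(19/6) + f(10/3) + f(3.5) + ...].
Sum ≈ 40.225.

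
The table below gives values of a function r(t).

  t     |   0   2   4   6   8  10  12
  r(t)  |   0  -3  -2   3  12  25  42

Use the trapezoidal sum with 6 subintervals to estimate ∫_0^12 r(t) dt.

112

Δt = 2.
T_6 = (2/2)·[0 + 2·(-3) + 2·(-2) + 2·3 + 2·12 + 2·25 + 42] = 112.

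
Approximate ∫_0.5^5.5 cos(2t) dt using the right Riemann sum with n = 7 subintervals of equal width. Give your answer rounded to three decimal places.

-0.950

Δt = (5.5 − 0.5)/7 = 5/7.
Right endpoints: 17/14, 27/14, 37/14, 47/14, 57/14, 67/14, 5.5.
f(17/14) ≈ -0.756, f(27/14) ≈ -0.755, f(37/14) ≈ 0.542, f(47/14) ≈ 0.909, f(57/14) ≈ -0.285, f(67/14) ≈ -0.989, f(5.5) ≈ 0.004.
Sum = Δt · [f(17/14) + f(27/14) + f(37/14) + ...].
Sum ≈ -0.950.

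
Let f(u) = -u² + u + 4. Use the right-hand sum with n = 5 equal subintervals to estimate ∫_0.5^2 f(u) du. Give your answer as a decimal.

4.89

Δu = (2 − 0.5)/5 = 0.3.
Right endpoints: 0.8, 1.1, 1.4, 1.7, 2.
f(0.8) = 4.16, f(1.1) = 3.89, f(1.4) = 3.44, f(1.7) = 2.81, f(2) = 2.
Sum = Δu · [f(0.8) + f(1.1) + f(1.4) + f(1.7) + f(2)].
Sum = 4.89.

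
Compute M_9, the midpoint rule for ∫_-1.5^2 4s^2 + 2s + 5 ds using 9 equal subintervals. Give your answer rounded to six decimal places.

34.240226

Δs = (2 − (-1.5))/9 = 7/18.
Midpoints: -47/36, -11/12, -19/36, -5/36, 0.25, 23/36, 37/36, 17/12, 65/36.
f(-47/36) = 2983/324, f(-11/12) = 235/36, f(-19/36) = 1639/324, f(-5/36) = 1555/324, f(0.25) = 5.75, f(23/36) = 2563/324, f(37/36) = 3655/324, f(17/12) = 571/36, f(65/36) = 7015/324.
Sum = Δs · [f(-47/36) + f(-11/12) + f(-19/36) + ...].
Sum ≈ 34.240226.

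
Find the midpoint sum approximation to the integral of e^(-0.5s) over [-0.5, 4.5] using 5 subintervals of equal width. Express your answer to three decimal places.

Δs = (4.5 − (-0.5))/5 = 1.
Midpoints: 0, 1, 2, 3, 4.
f(0) ≈ 1.000, f(1) ≈ 0.607, f(2) ≈ 0.368, f(3) ≈ 0.223, f(4) ≈ 0.135.
Sum = Δs · [f(0) + f(1) + f(2) + f(3) + f(4)].
Sum ≈ 2.333.

2.333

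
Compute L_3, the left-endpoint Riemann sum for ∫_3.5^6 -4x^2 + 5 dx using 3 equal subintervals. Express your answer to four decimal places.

-179.9074

Δx = (6 − 3.5)/3 = 5/6.
Left endpoints: 3.5, 13/3, 31/6.
f(3.5) = -44, f(13/3) = -631/9, f(31/6) = -916/9.
Sum = Δx · [f(3.5) + f(13/3) + f(31/6)].
Sum ≈ -179.9074.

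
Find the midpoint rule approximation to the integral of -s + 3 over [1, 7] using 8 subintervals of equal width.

-6

Δs = (7 − 1)/8 = 0.75.
Midpoints: 1.375, 2.125, 2.875, 3.625, 4.375, 5.125, 5.875, 6.625.
f(1.375) = 1.625, f(2.125) = 0.875, f(2.875) = 0.125, f(3.625) = -0.625, f(4.375) = -1.375, f(5.125) = -2.125, f(5.875) = -2.875, f(6.625) = -3.625.
Sum = Δs · [f(1.375) + f(2.125) + f(2.875) + ...].
Sum = -6.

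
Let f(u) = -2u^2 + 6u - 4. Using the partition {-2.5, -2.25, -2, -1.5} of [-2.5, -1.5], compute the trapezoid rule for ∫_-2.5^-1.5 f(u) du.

-24.21875

Subinterval widths: 0.25, 0.25, 0.5.
f(-2.5) = -31.5, f(-2.25) = -27.625, f(-2) = -24, f(-1.5) = -17.5.
On each subinterval the trapezoid contributes (Δu_i/2)·[f(u_{i-1}) + f(u_i)].
Sum = -24.21875.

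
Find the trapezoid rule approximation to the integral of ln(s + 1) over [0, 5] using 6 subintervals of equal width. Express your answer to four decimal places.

5.7035

Δs = (5 − 0)/6 = 5/6.
f(0) ≈ 0.0000, f(5/6) ≈ 0.6061, f(5/3) ≈ 0.9808, f(2.5) ≈ 1.2528, f(10/3) ≈ 1.4663, f(25/6) ≈ 1.6422, f(5) ≈ 1.7918.
T_6 = (Δs/2)·[f(s_0) + 2f(s_1) + ... + 2f(s_{5}) + f(s_6)].
Sum ≈ 5.7035.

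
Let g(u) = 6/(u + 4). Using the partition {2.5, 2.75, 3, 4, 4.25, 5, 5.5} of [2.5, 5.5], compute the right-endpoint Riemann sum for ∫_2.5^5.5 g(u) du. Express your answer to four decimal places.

Subinterval widths: 0.25, 0.25, 1, 0.25, 0.75, 0.5.
Right endpoints: 2.75, 3, 4, 4.25, 5, 5.5.
g(2.75) = 8/9, g(3) = 6/7, g(4) = 0.75, g(4.25) = 8/11, g(5) = 2/3, g(5.5) = 12/19.
Sum = Σ Δu_i · g(u_i).
Sum ≈ 2.1841.

2.1841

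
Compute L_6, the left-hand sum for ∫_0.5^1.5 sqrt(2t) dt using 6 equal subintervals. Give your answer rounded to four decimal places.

Δt = (1.5 − 0.5)/6 = 1/6.
Left endpoints: 0.5, 2/3, 5/6, 1, 7/6, 4/3.
f(0.5) ≈ 1.0000, f(2/3) ≈ 1.1547, f(5/6) ≈ 1.2910, f(1) ≈ 1.4142, f(7/6) ≈ 1.5275, f(4/3) ≈ 1.6330.
Sum = Δt · [f(0.5) + f(2/3) + f(5/6) + ...].
Sum ≈ 1.3367.

1.3367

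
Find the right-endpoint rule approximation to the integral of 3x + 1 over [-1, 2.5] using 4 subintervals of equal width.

Δx = (2.5 − (-1))/4 = 0.875.
Right endpoints: -0.125, 0.75, 1.625, 2.5.
f(-0.125) = 0.625, f(0.75) = 3.25, f(1.625) = 5.875, f(2.5) = 8.5.
Sum = Δx · [f(-0.125) + f(0.75) + f(1.625) + f(2.5)].
Sum = 15.96875.

15.96875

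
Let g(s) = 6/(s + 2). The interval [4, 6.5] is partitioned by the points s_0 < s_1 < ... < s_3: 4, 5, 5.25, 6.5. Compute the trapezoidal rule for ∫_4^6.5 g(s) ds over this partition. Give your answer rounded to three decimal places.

2.098

Subinterval widths: 1, 0.25, 1.25.
g(4) = 1, g(5) = 6/7, g(5.25) = 24/29, g(6.5) = 12/17.
On each subinterval the trapezoid contributes (Δs_i/2)·[g(s_{i-1}) + g(s_i)].
Sum ≈ 2.098.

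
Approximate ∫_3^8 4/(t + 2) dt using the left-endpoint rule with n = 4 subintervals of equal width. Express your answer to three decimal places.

3.038

Δt = (8 − 3)/4 = 1.25.
Left endpoints: 3, 4.25, 5.5, 6.75.
f(3) = 0.8, f(4.25) = 0.64, f(5.5) = 8/15, f(6.75) = 16/35.
Sum = Δt · [f(3) + f(4.25) + f(5.5) + f(6.75)].
Sum ≈ 3.038.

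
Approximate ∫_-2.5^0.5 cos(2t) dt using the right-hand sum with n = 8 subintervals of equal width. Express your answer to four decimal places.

Δt = (0.5 − (-2.5))/8 = 0.375.
Right endpoints: -2.125, -1.75, -1.375, -1, -0.625, -0.25, 0.125, 0.5.
f(-2.125) ≈ -0.4461, f(-1.75) ≈ -0.9365, f(-1.375) ≈ -0.9243, f(-1) ≈ -0.4161, f(-0.625) ≈ 0.3153, f(-0.25) ≈ 0.8776, f(0.125) ≈ 0.9689, f(0.5) ≈ 0.5403.
Sum = Δt · [f(-2.125) + f(-1.75) + f(-1.375) + ...].
Sum ≈ -0.0078.

-0.0078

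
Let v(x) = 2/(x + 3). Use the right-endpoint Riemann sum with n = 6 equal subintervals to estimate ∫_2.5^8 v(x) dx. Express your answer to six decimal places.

1.306421

Δx = (8 − 2.5)/6 = 11/12.
Right endpoints: 41/12, 13/3, 5.25, 37/6, 85/12, 8.
v(41/12) = 24/77, v(13/3) = 3/11, v(5.25) = 8/33, v(37/6) = 12/55, v(85/12) = 24/121, v(8) = 2/11.
Sum = Δx · [v(41/12) + v(13/3) + v(5.25) + ...].
Sum ≈ 1.306421.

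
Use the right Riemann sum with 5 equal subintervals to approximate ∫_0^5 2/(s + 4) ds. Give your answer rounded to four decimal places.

Δs = (5 − 0)/5 = 1.
Right endpoints: 1, 2, 3, 4, 5.
f(1) = 0.4, f(2) = 1/3, f(3) = 2/7, f(4) = 0.25, f(5) = 2/9.
Sum = Δs · [f(1) + f(2) + f(3) + f(4) + f(5)].
Sum ≈ 1.4913.

1.4913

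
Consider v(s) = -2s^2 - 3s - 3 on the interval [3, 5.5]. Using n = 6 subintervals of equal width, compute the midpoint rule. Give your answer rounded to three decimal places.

-132.219

Δs = (5.5 − 3)/6 = 5/12.
Midpoints: 77/24, 3.625, 97/24, 107/24, 4.875, 127/24.
v(77/24) = -9565/288, v(3.625) = -40.15625, v(97/24) = -13765/288, v(107/24) = -16165/288, v(4.875) = -65.15625, v(127/24) = -21565/288.
Sum = Δs · [v(77/24) + v(3.625) + v(97/24) + ...].
Sum ≈ -132.219.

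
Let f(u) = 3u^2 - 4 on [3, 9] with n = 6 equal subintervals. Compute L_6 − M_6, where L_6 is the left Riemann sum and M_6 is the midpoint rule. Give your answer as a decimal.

L_6 = 573.
M_6 = 676.5.
L_6 − M_6 = -103.5.

-103.5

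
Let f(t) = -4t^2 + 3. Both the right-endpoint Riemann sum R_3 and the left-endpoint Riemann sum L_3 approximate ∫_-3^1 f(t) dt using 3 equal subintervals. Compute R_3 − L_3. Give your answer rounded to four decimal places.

42.6667

R_3 ≈ -8.740741.
L_3 ≈ -51.407407.
R_3 − L_3 ≈ 42.6667.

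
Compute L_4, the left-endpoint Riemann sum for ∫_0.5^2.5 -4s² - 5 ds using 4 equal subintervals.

-25

Δs = (2.5 − 0.5)/4 = 0.5.
Left endpoints: 0.5, 1, 1.5, 2.
f(0.5) = -6, f(1) = -9, f(1.5) = -14, f(2) = -21.
Sum = Δs · [f(0.5) + f(1) + f(1.5) + f(2)].
Sum = -25.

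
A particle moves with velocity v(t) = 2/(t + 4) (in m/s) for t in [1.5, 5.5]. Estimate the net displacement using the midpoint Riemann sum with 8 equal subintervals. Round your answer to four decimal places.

Δt = (5.5 − 1.5)/8 = 0.5.
Midpoints: 1.75, 2.25, 2.75, 3.25, 3.75, 4.25, 4.75, 5.25.
v(1.75) = 8/23, v(2.25) = 0.32, v(2.75) = 8/27, v(3.25) = 8/29, v(3.75) = 8/31, v(4.25) = 8/33, v(4.75) = 8/35, v(5.25) = 8/37.
Sum = Δt · [v(1.75) + v(2.25) + v(2.75) + ...].
Sum ≈ 1.0926.

1.0926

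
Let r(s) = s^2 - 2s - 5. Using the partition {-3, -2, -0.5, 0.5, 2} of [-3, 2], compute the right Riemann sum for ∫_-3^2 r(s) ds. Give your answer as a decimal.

-15.875

Subinterval widths: 1, 1.5, 1, 1.5.
Right endpoints: -2, -0.5, 0.5, 2.
r(-2) = 3, r(-0.5) = -3.75, r(0.5) = -5.75, r(2) = -5.
Sum = Σ Δs_i · r(s_i).
Sum = -15.875.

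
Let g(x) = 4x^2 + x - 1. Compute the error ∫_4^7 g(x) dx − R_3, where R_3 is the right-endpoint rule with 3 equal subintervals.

-69.5

Exact integral: ∫_4^7 g(x) dx = 385.5.
R_3 = 455.
Error = 385.5 − 455 = -69.5.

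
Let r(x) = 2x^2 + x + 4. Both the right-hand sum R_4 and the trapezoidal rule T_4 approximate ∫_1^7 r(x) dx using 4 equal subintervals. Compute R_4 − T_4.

R_4 = 357.
T_4 = 280.5.
R_4 − T_4 = 76.5.

76.5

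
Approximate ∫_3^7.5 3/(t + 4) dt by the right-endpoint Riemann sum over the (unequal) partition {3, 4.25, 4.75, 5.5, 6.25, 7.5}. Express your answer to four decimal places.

1.4084

Subinterval widths: 1.25, 0.5, 0.75, 0.75, 1.25.
Right endpoints: 4.25, 4.75, 5.5, 6.25, 7.5.
f(4.25) = 4/11, f(4.75) = 12/35, f(5.5) = 6/19, f(6.25) = 12/41, f(7.5) = 6/23.
Sum = Σ Δt_i · f(t_i).
Sum ≈ 1.4084.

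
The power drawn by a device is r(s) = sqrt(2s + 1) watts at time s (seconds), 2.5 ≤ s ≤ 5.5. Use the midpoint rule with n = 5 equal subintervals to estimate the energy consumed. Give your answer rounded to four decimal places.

Δs = (5.5 − 2.5)/5 = 0.6.
Midpoints: 2.8, 3.4, 4, 4.6, 5.2.
r(2.8) ≈ 2.5690, r(3.4) ≈ 2.7928, r(4) ≈ 3.0000, r(4.6) ≈ 3.1937, r(5.2) ≈ 3.3764.
Sum = Δs · [r(2.8) + r(3.4) + r(4) + r(4.6) + r(5.2)].
Sum ≈ 8.9592.

8.9592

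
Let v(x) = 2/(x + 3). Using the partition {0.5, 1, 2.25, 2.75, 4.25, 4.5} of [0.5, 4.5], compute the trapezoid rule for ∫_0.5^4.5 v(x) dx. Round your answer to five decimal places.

1.53623

Subinterval widths: 0.5, 1.25, 0.5, 1.5, 0.25.
v(0.5) = 4/7, v(1) = 0.5, v(2.25) = 8/21, v(2.75) = 8/23, v(4.25) = 8/29, v(4.5) = 4/15.
On each subinterval the trapezoid contributes (Δx_i/2)·[v(x_{i-1}) + v(x_i)].
Sum ≈ 1.53623.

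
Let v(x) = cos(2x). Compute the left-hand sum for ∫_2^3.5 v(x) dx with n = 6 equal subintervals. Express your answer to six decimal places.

Δx = (3.5 − 2)/6 = 0.25.
Left endpoints: 2, 2.25, 2.5, 2.75, 3, 3.25.
v(2) ≈ -0.653644, v(2.25) ≈ -0.210796, v(2.5) ≈ 0.283662, v(2.75) ≈ 0.708670, v(3) ≈ 0.960170, v(3.25) ≈ 0.976588.
Sum = Δx · [v(2) + v(2.25) + v(2.5) + ...].
Sum ≈ 0.516163.

0.516163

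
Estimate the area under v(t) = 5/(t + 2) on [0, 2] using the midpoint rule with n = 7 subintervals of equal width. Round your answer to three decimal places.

Δt = (2 − 0)/7 = 2/7.
Midpoints: 1/7, 3/7, 5/7, 1, 9/7, 11/7, 13/7.
v(1/7) = 7/3, v(3/7) = 35/17, v(5/7) = 35/19, v(1) = 5/3, v(9/7) = 35/23, v(11/7) = 1.4, v(13/7) = 35/27.
Sum = Δt · [v(1/7) + v(3/7) + v(5/7) + ...].
Sum ≈ 3.463.

3.463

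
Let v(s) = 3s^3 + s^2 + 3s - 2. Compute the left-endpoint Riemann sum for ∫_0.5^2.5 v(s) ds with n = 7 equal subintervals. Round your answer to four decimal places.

Δs = (2.5 − 0.5)/7 = 2/7.
Left endpoints: 0.5, 11/14, 15/14, 19/14, 23/14, 27/14, 31/14.
v(0.5) = 0.125, v(11/14) = 6667/2744, v(15/14) = 16607/2744, v(19/14) = 31315/2744, v(23/14) = 51943/2744, v(27/14) = 79643/2744, v(31/14) = 115567/2744.
Sum = Δs · [v(0.5) + v(11/14) + v(15/14) + ...].
Sum ≈ 31.4541.

31.4541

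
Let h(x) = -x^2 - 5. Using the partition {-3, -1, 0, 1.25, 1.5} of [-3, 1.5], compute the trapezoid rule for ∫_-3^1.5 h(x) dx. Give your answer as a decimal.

-34.453125

Subinterval widths: 2, 1, 1.25, 0.25.
h(-3) = -14, h(-1) = -6, h(0) = -5, h(1.25) = -6.5625, h(1.5) = -7.25.
On each subinterval the trapezoid contributes (Δx_i/2)·[h(x_{i-1}) + h(x_i)].
Sum = -34.453125.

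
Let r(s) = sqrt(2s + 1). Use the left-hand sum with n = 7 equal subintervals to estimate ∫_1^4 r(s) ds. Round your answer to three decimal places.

6.993

Δs = (4 − 1)/7 = 3/7.
Left endpoints: 1, 10/7, 13/7, 16/7, 19/7, 22/7, 25/7.
r(1) ≈ 1.732, r(10/7) ≈ 1.964, r(13/7) ≈ 2.171, r(16/7) ≈ 2.360, r(19/7) ≈ 2.535, r(22/7) ≈ 2.699, r(25/7) ≈ 2.854.
Sum = Δs · [r(1) + r(10/7) + r(13/7) + ...].
Sum ≈ 6.993.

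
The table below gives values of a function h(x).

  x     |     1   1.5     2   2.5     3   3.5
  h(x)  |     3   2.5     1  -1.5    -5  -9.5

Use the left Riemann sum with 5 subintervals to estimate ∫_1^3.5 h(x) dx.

Δx = 0.5.
Sum = 0.5·[3 + 2.5 + 1 + (-1.5) + (-5)] = 0.

0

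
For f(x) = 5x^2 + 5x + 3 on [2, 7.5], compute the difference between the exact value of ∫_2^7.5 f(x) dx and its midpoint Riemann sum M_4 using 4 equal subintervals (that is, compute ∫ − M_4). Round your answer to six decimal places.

4.332682

Exact integral: ∫_2^7.5 f(x) dx ≈ 836.91666667.
M_4 ≈ 832.58398438.
Error ≈ 836.91666667 − 832.58398438 ≈ 4.332682.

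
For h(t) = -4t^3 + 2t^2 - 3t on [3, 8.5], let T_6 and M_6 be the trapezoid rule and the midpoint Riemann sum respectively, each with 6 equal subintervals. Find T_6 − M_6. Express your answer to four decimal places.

T_6 ≈ -4894.127894.
M_6 ≈ -4816.717303.
T_6 − M_6 ≈ -77.4106.

-77.4106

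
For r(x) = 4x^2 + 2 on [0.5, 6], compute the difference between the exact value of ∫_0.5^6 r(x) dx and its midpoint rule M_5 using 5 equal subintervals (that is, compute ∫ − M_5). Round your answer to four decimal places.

Exact integral: ∫_0.5^6 r(x) dx ≈ 298.833333.
M_5 = 296.615.
Error ≈ 298.833333 − 296.615 ≈ 2.2183.

2.2183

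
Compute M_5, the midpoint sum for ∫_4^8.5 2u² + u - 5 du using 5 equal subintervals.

371.7675

Δu = (8.5 − 4)/5 = 0.9.
Midpoints: 4.45, 5.35, 6.25, 7.15, 8.05.
f(4.45) = 39.055, f(5.35) = 57.595, f(6.25) = 79.375, f(7.15) = 104.395, f(8.05) = 132.655.
Sum = Δu · [f(4.45) + f(5.35) + f(6.25) + f(7.15) + f(8.05)].
Sum = 371.7675.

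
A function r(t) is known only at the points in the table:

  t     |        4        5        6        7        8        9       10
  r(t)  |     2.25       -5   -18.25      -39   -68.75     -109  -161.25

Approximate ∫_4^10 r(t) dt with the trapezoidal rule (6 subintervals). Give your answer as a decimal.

-319.5

Δt = 1.
T_6 = (1/2)·[2.25 + 2·(-5) + 2·(-18.25) + 2·(-39) + 2·(-68.75) + 2·(-109) + (-161.25)] = -319.5.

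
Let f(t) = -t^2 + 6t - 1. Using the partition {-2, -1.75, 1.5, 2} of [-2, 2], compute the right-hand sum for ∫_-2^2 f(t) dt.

18.546875

Subinterval widths: 0.25, 3.25, 0.5.
Right endpoints: -1.75, 1.5, 2.
f(-1.75) = -14.5625, f(1.5) = 5.75, f(2) = 7.
Sum = Σ Δt_i · f(t_i).
Sum = 18.546875.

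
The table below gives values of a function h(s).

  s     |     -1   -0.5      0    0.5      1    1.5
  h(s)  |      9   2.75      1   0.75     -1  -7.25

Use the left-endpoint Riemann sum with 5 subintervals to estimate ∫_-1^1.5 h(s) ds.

6.25

Δs = 0.5.
Sum = 0.5·[9 + 2.75 + 1 + 0.75 + (-1)] = 6.25.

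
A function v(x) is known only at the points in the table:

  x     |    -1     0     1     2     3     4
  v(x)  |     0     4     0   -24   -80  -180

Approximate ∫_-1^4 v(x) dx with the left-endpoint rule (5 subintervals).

Δx = 1.
Sum = 1·[0 + 4 + 0 + (-24) + (-80)] = -100.

-100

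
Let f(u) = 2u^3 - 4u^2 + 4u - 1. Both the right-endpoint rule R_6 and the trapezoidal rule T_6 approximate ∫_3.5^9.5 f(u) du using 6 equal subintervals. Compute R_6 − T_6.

R_6 = 3767.
T_6 = 3096.5.
R_6 − T_6 = 670.5.

670.5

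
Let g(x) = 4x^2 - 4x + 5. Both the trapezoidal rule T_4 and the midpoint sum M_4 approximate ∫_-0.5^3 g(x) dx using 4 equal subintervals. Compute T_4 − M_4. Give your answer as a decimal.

T_4 = 37.953125.
M_4 = 35.2734375.
T_4 − M_4 = 2.6796875.

2.6796875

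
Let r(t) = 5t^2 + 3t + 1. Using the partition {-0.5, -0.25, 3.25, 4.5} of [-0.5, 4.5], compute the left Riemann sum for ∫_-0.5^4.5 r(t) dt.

Subinterval widths: 0.25, 3.5, 1.25.
Left endpoints: -0.5, -0.25, 3.25.
r(-0.5) = 0.75, r(-0.25) = 0.5625, r(3.25) = 63.5625.
Sum = Σ Δt_i · r(t_i).
Sum = 81.609375.

81.609375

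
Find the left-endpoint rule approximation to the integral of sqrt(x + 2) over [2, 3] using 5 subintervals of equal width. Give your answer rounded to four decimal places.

Δx = (3 − 2)/5 = 0.2.
Left endpoints: 2, 2.2, 2.4, 2.6, 2.8.
f(2) ≈ 2.0000, f(2.2) ≈ 2.0494, f(2.4) ≈ 2.0976, f(2.6) ≈ 2.1448, f(2.8) ≈ 2.1909.
Sum = Δx · [f(2) + f(2.2) + f(2.4) + f(2.6) + f(2.8)].
Sum ≈ 2.0965.

2.0965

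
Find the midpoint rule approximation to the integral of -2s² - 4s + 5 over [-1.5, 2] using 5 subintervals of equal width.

6.7025

Δs = (2 − (-1.5))/5 = 0.7.
Midpoints: -1.15, -0.45, 0.25, 0.95, 1.65.
f(-1.15) = 6.955, f(-0.45) = 6.395, f(0.25) = 3.875, f(0.95) = -0.605, f(1.65) = -7.045.
Sum = Δs · [f(-1.15) + f(-0.45) + f(0.25) + f(0.95) + f(1.65)].
Sum = 6.7025.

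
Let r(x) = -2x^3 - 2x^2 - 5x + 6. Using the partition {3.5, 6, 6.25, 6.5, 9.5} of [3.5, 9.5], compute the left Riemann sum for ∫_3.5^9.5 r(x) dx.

-2565.0390625

Subinterval widths: 2.5, 0.25, 0.25, 3.
Left endpoints: 3.5, 6, 6.25, 6.5.
r(3.5) = -121.75, r(6) = -528, r(6.25) = -591.65625, r(6.5) = -660.25.
Sum = Σ Δx_i · r(x_i).
Sum = -2565.0390625.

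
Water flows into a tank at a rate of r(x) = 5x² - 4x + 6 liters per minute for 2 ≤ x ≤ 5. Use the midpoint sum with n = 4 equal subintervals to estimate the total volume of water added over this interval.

Δx = (5 − 2)/4 = 0.75.
Midpoints: 2.375, 3.125, 3.875, 4.625.
r(2.375) = 24.703125, r(3.125) = 42.328125, r(3.875) = 65.578125, r(4.625) = 94.453125.
Sum = Δx · [r(2.375) + r(3.125) + r(3.875) + r(4.625)].
Sum = 170.296875.

170.296875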